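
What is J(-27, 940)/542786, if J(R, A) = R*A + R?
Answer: -25407/542786 ≈ -0.046808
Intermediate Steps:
J(R, A) = R + A*R (J(R, A) = A*R + R = R + A*R)
J(-27, 940)/542786 = -27*(1 + 940)/542786 = -27*941*(1/542786) = -25407*1/542786 = -25407/542786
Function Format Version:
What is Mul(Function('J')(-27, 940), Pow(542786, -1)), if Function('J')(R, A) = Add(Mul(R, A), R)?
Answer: Rational(-25407, 542786) ≈ -0.046808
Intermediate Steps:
Function('J')(R, A) = Add(R, Mul(A, R)) (Function('J')(R, A) = Add(Mul(A, R), R) = Add(R, Mul(A, R)))
Mul(Function('J')(-27, 940), Pow(542786, -1)) = Mul(Mul(-27, Add(1, 940)), Pow(542786, -1)) = Mul(Mul(-27, 941), Rational(1, 542786)) = Mul(-25407, Rational(1, 542786)) = Rational(-25407, 542786)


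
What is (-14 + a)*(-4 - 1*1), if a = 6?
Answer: 40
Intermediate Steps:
(-14 + a)*(-4 - 1*1) = (-14 + 6)*(-4 - 1*1) = -8*(-4 - 1) = -8*(-5) = 40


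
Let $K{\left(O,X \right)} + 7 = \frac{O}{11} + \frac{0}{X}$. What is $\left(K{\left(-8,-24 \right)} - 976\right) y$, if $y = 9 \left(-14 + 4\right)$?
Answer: $\frac{973890}{11} \approx 88536.0$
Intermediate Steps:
$K{\left(O,X \right)} = -7 + \frac{O}{11}$ ($K{\left(O,X \right)} = -7 + \left(\frac{O}{11} + \frac{0}{X}\right) = -7 + \left(O \frac{1}{11} + 0\right) = -7 + \left(\frac{O}{11} + 0\right) = -7 + \frac{O}{11}$)
$y = -90$ ($y = 9 \left(-10\right) = -90$)
$\left(K{\left(-8,-24 \right)} - 976\right) y = \left(\left(-7 + \frac{1}{11} \left(-8\right)\right) - 976\right) \left(-90\right) = \left(\left(-7 - \frac{8}{11}\right) - 976\right) \left(-90\right) = \left(- \frac{85}{11} - 976\right) \left(-90\right) = \left(- \frac{10821}{11}\right) \left(-90\right) = \frac{973890}{11}$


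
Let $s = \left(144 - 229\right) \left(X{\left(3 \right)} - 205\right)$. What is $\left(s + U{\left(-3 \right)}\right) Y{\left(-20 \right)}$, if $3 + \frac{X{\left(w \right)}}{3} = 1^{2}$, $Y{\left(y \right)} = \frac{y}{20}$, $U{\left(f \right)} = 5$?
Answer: $-17940$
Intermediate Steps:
$Y{\left(y \right)} = \frac{y}{20}$ ($Y{\left(y \right)} = y \frac{1}{20} = \frac{y}{20}$)
$X{\left(w \right)} = -6$ ($X{\left(w \right)} = -9 + 3 \cdot 1^{2} = -9 + 3 \cdot 1 = -9 + 3 = -6$)
$s = 17935$ ($s = \left(144 - 229\right) \left(-6 - 205\right) = \left(-85\right) \left(-211\right) = 17935$)
$\left(s + U{\left(-3 \right)}\right) Y{\left(-20 \right)} = \left(17935 + 5\right) \frac{1}{20} \left(-20\right) = 17940 \left(-1\right) = -17940$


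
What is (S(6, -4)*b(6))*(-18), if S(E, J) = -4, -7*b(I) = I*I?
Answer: -2592/7 ≈ -370.29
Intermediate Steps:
b(I) = -I²/7 (b(I) = -I*I/7 = -I²/7)
(S(6, -4)*b(6))*(-18) = -(-4)*6²/7*(-18) = -(-4)*36/7*(-18) = -4*(-36/7)*(-18) = (144/7)*(-18) = -2592/7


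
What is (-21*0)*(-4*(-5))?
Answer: 0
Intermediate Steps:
(-21*0)*(-4*(-5)) = 0*20 = 0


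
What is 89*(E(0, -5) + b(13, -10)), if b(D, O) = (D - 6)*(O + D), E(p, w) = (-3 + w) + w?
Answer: 712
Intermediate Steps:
E(p, w) = -3 + 2*w
b(D, O) = (-6 + D)*(D + O)
89*(E(0, -5) + b(13, -10)) = 89*((-3 + 2*(-5)) + (13² - 6*13 - 6*(-10) + 13*(-10))) = 89*((-3 - 10) + (169 - 78 + 60 - 130)) = 89*(-13 + 21) = 89*8 = 712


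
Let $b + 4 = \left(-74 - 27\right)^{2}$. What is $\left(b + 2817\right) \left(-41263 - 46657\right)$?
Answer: $-1144190880$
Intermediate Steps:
$b = 10197$ ($b = -4 + \left(-74 - 27\right)^{2} = -4 + \left(-101\right)^{2} = -4 + 10201 = 10197$)
$\left(b + 2817\right) \left(-41263 - 46657\right) = \left(10197 + 2817\right) \left(-41263 - 46657\right) = 13014 \left(-87920\right) = -1144190880$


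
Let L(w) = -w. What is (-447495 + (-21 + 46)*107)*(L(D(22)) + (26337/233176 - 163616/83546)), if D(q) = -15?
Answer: -14248855563390665/2435115262 ≈ -5.8514e+6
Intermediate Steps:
(-447495 + (-21 + 46)*107)*(L(D(22)) + (26337/233176 - 163616/83546)) = (-447495 + (-21 + 46)*107)*(-1*(-15) + (26337/233176 - 163616/83546)) = (-447495 + 25*107)*(15 + (26337*(1/233176) - 163616*1/83546)) = (-447495 + 2675)*(15 + (26337/233176 - 81808/41773)) = -444820*(15 - 17975486707/9740461048) = -444820*128131429013/9740461048 = -14248855563390665/2435115262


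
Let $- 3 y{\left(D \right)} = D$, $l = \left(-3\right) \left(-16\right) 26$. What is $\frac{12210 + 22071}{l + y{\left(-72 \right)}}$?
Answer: $\frac{11427}{424} \approx 26.95$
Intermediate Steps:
$l = 1248$ ($l = 48 \cdot 26 = 1248$)
$y{\left(D \right)} = - \frac{D}{3}$
$\frac{12210 + 22071}{l + y{\left(-72 \right)}} = \frac{12210 + 22071}{1248 - -24} = \frac{34281}{1248 + 24} = \frac{34281}{1272} = 34281 \cdot \frac{1}{1272} = \frac{11427}{424}$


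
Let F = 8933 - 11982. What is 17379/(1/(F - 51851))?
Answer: -954107100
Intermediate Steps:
F = -3049
17379/(1/(F - 51851)) = 17379/(1/(-3049 - 51851)) = 17379/(1/(-54900)) = 17379/(-1/54900) = 17379*(-54900) = -954107100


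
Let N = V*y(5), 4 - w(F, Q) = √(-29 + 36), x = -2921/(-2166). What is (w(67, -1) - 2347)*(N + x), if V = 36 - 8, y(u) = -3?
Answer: 139816963/722 + 179023*√7/2166 ≈ 1.9387e+5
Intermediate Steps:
x = 2921/2166 (x = -2921*(-1/2166) = 2921/2166 ≈ 1.3486)
V = 28
w(F, Q) = 4 - √7 (w(F, Q) = 4 - √(-29 + 36) = 4 - √7)
N = -84 (N = 28*(-3) = -84)
(w(67, -1) - 2347)*(N + x) = ((4 - √7) - 2347)*(-84 + 2921/2166) = (-2343 - √7)*(-179023/2166) = 139816963/722 + 179023*√7/2166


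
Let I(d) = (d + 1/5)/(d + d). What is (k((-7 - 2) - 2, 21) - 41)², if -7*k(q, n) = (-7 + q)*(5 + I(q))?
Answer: 107101801/148225 ≈ 722.56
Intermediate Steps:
I(d) = (⅕ + d)/(2*d) (I(d) = (d + ⅕)/((2*d)) = (⅕ + d)*(1/(2*d)) = (⅕ + d)/(2*d))
k(q, n) = -(-7 + q)*(5 + (1 + 5*q)/(10*q))/7
(k((-7 - 2) - 2, 21) - 41)² = ((7 - 55*((-7 - 2) - 2)² + 384*((-7 - 2) - 2))/(70*((-7 - 2) - 2)) - 41)² = ((7 - 55*(-9 - 2)² + 384*(-9 - 2))/(70*(-9 - 2)) - 41)² = ((1/70)*(7 - 55*(-11)² + 384*(-11))/(-11) - 41)² = ((1/70)*(-1/11)*(7 - 55*121 - 4224) - 41)² = ((1/70)*(-1/11)*(7 - 6655 - 4224) - 41)² = ((1/70)*(-1/11)*(-10872) - 41)² = (5436/385 - 41)² = (-10349/385)² = 107101801/148225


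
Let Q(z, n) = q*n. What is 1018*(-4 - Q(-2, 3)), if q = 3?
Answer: -13234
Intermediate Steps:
Q(z, n) = 3*n
1018*(-4 - Q(-2, 3)) = 1018*(-4 - 3*3) = 1018*(-4 - 1*9) = 1018*(-4 - 9) = 1018*(-13) = -13234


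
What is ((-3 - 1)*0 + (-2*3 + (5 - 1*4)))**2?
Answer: 25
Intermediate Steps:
((-3 - 1)*0 + (-2*3 + (5 - 1*4)))**2 = (-4*0 + (-6 + (5 - 4)))**2 = (0 + (-6 + 1))**2 = (0 - 5)**2 = (-5)**2 = 25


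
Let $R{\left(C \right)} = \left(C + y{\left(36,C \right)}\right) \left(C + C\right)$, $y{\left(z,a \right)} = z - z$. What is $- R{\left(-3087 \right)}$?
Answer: $-19059138$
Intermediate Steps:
$y{\left(z,a \right)} = 0$
$R{\left(C \right)} = 2 C^{2}$ ($R{\left(C \right)} = \left(C + 0\right) \left(C + C\right) = C 2 C = 2 C^{2}$)
$- R{\left(-3087 \right)} = - 2 \left(-3087\right)^{2} = - 2 \cdot 9529569 = \left(-1\right) 19059138 = -19059138$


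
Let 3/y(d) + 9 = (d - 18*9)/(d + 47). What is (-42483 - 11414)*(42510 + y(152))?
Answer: -4126349630961/1801 ≈ -2.2911e+9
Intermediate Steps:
y(d) = 3/(-9 + (-162 + d)/(47 + d)) (y(d) = 3/(-9 + (d - 18*9)/(d + 47)) = 3/(-9 + (d - 162)/(47 + d)) = 3/(-9 + (-162 + d)/(47 + d)))
(-42483 - 11414)*(42510 + y(152)) = (-42483 - 11414)*(42510 + 3*(-47 - 1*152)/(585 + 8*152)) = -53897*(42510 + 3*(-47 - 152)/(585 + 1216)) = -53897*(42510 + 3*(-199)/1801) = -53897*(42510 + 3*(1/1801)*(-199)) = -53897*(42510 - 597/1801) = -53897*76559913/1801 = -4126349630961/1801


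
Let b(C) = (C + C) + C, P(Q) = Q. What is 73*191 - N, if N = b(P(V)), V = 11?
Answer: 13910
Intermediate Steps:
b(C) = 3*C (b(C) = 2*C + C = 3*C)
N = 33 (N = 3*11 = 33)
73*191 - N = 73*191 - 1*33 = 13943 - 33 = 13910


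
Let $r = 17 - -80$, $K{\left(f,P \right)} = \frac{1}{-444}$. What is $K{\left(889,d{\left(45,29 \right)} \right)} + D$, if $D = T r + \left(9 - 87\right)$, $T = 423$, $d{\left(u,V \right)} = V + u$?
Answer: $\frac{18183131}{444} \approx 40953.0$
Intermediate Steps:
$K{\left(f,P \right)} = - \frac{1}{444}$
$r = 97$ ($r = 17 + 80 = 97$)
$D = 40953$ ($D = 423 \cdot 97 + \left(9 - 87\right) = 41031 - 78 = 40953$)
$K{\left(889,d{\left(45,29 \right)} \right)} + D = - \frac{1}{444} + 40953 = \frac{18183131}{444}$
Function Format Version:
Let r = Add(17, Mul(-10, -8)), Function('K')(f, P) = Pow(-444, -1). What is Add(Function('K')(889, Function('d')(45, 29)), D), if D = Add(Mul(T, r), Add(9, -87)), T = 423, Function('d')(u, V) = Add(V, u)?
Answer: Rational(18183131, 444) ≈ 40953.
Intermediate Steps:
Function('K')(f, P) = Rational(-1, 444)
r = 97 (r = Add(17, 80) = 97)
D = 40953 (D = Add(Mul(423, 97), Add(9, -87)) = Add(41031, -78) = 40953)
Add(Function('K')(889, Function('d')(45, 29)), D) = Add(Rational(-1, 444), 40953) = Rational(18183131, 444)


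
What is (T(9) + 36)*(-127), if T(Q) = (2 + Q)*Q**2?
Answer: -117729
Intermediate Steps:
T(Q) = Q**2*(2 + Q)
(T(9) + 36)*(-127) = (9**2*(2 + 9) + 36)*(-127) = (81*11 + 36)*(-127) = (891 + 36)*(-127) = 927*(-127) = -117729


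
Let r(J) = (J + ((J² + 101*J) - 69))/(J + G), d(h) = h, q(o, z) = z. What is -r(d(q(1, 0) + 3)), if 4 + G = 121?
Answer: -41/20 ≈ -2.0500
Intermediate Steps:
G = 117 (G = -4 + 121 = 117)
r(J) = (-69 + J² + 102*J)/(117 + J) (r(J) = (J + ((J² + 101*J) - 69))/(J + 117) = (J + (-69 + J² + 101*J))/(117 + J) = (-69 + J² + 102*J)/(117 + J))
-r(d(q(1, 0) + 3)) = -(-69 + (0 + 3)² + 102*(0 + 3))/(117 + (0 + 3)) = -(-69 + 3² + 102*3)/(117 + 3) = -(-69 + 9 + 306)/120 = -246/120 = -1*41/20 = -41/20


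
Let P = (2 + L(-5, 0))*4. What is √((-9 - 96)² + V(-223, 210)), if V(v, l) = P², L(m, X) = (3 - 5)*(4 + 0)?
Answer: 3*√1289 ≈ 107.71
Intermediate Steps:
L(m, X) = -8 (L(m, X) = -2*4 = -8)
P = -24 (P = (2 - 8)*4 = -6*4 = -24)
V(v, l) = 576 (V(v, l) = (-24)² = 576)
√((-9 - 96)² + V(-223, 210)) = √((-9 - 96)² + 576) = √((-105)² + 576) = √(11025 + 576) = √11601 = 3*√1289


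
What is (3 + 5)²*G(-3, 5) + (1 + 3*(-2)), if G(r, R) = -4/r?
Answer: 241/3 ≈ 80.333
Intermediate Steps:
(3 + 5)²*G(-3, 5) + (1 + 3*(-2)) = (3 + 5)²*(-4/(-3)) + (1 + 3*(-2)) = 8²*(-4*(-⅓)) + (1 - 6) = 64*(4/3) - 5 = 256/3 - 5 = 241/3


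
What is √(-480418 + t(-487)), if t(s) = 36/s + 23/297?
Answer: I*√1116728447168103/48213 ≈ 693.12*I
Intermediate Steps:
t(s) = 23/297 + 36/s (t(s) = 36/s + 23*(1/297) = 36/s + 23/297 = 23/297 + 36/s)
√(-480418 + t(-487)) = √(-480418 + (23/297 + 36/(-487))) = √(-480418 + (23/297 + 36*(-1/487))) = √(-480418 + (23/297 - 36/487)) = √(-480418 + 509/144639) = √(-69487178593/144639) = I*√1116728447168103/48213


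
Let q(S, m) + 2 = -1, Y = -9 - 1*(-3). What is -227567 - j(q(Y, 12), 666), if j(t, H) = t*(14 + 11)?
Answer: -227492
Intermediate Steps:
Y = -6 (Y = -9 + 3 = -6)
q(S, m) = -3 (q(S, m) = -2 - 1 = -3)
j(t, H) = 25*t (j(t, H) = t*25 = 25*t)
-227567 - j(q(Y, 12), 666) = -227567 - 25*(-3) = -227567 - 1*(-75) = -227567 + 75 = -227492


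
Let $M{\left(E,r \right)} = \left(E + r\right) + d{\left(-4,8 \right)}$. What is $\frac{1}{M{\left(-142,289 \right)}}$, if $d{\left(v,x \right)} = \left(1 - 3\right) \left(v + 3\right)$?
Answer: $\frac{1}{149} \approx 0.0067114$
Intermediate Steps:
$d{\left(v,x \right)} = -6 - 2 v$ ($d{\left(v,x \right)} = - 2 \left(3 + v\right) = -6 - 2 v$)
$M{\left(E,r \right)} = 2 + E + r$ ($M{\left(E,r \right)} = \left(E + r\right) - -2 = \left(E + r\right) + \left(-6 + 8\right) = \left(E + r\right) + 2 = 2 + E + r$)
$\frac{1}{M{\left(-142,289 \right)}} = \frac{1}{2 - 142 + 289} = \frac{1}{149}$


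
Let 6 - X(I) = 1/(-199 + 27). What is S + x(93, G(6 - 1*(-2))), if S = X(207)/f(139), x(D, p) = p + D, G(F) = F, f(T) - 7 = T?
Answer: 2537345/25112 ≈ 101.04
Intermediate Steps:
f(T) = 7 + T
X(I) = 1033/172 (X(I) = 6 - 1/(-199 + 27) = 6 - 1/(-172) = 6 - 1*(-1/172) = 6 + 1/172 = 1033/172)
x(D, p) = D + p
S = 1033/25112 (S = 1033/(172*(7 + 139)) = (1033/172)/146 = (1033/172)*(1/146) = 1033/25112 ≈ 0.041136)
S + x(93, G(6 - 1*(-2))) = 1033/25112 + (93 + (6 - 1*(-2))) = 1033/25112 + (93 + (6 + 2)) = 1033/25112 + (93 + 8) = 1033/25112 + 101 = 2537345/25112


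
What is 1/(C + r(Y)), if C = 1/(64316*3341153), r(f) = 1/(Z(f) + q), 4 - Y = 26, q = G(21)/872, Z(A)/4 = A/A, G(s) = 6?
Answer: 375412124819956/93691864009475 ≈ 4.0069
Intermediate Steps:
Z(A) = 4 (Z(A) = 4*(A/A) = 4*1 = 4)
q = 3/436 (q = 6/872 = 6*(1/872) = 3/436 ≈ 0.0068807)
Y = -22 (Y = 4 - 1*26 = 4 - 26 = -22)
r(f) = 436/1747 (r(f) = 1/(4 + 3/436) = 1/(1747/436) = 436/1747)
C = 1/214889596348 (C = (1/64316)*(1/3341153) = 1/214889596348 ≈ 4.6536e-12)
1/(C + r(Y)) = 1/(1/214889596348 + 436/1747) = 1/(93691864009475/375412124819956) = 375412124819956/93691864009475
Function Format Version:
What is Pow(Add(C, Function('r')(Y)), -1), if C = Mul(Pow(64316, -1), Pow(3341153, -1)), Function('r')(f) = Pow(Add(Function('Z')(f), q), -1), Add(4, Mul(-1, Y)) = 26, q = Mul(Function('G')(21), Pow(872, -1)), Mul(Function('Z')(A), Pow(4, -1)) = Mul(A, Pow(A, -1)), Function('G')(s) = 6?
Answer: Rational(375412124819956, 93691864009475) ≈ 4.0069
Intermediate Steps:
Function('Z')(A) = 4 (Function('Z')(A) = Mul(4, Mul(A, Pow(A, -1))) = Mul(4, 1) = 4)
q = Rational(3, 436) (q = Mul(6, Pow(872, -1)) = Mul(6, Rational(1, 872)) = Rational(3, 436) ≈ 0.0068807)
Y = -22 (Y = Add(4, Mul(-1, 26)) = Add(4, -26) = -22)
Function('r')(f) = Rational(436, 1747) (Function('r')(f) = Pow(Add(4, Rational(3, 436)), -1) = Pow(Rational(1747, 436), -1) = Rational(436, 1747))
C = Rational(1, 214889596348) (C = Mul(Rational(1, 64316), Rational(1, 3341153)) = Rational(1, 214889596348) ≈ 4.6536e-12)
Pow(Add(C, Function('r')(Y)), -1) = Pow(Add(Rational(1, 214889596348), Rational(436, 1747)), -1) = Pow(Rational(93691864009475, 375412124819956), -1) = Rational(375412124819956, 93691864009475)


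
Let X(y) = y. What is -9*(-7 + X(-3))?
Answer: 90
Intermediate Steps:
-9*(-7 + X(-3)) = -9*(-7 - 3) = -9*(-10) = 90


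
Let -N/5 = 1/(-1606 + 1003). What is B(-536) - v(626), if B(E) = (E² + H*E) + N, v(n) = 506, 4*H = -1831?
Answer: 320882837/603 ≈ 5.3214e+5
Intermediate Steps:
H = -1831/4 (H = (¼)*(-1831) = -1831/4 ≈ -457.75)
N = 5/603 (N = -5/(-1606 + 1003) = -5/(-603) = -5*(-1/603) = 5/603 ≈ 0.0082919)
B(E) = 5/603 + E² - 1831*E/4 (B(E) = (E² - 1831*E/4) + 5/603 = 5/603 + E² - 1831*E/4)
B(-536) - v(626) = (5/603 + (-536)² - 1831/4*(-536)) - 1*506 = (5/603 + 287296 + 245354) - 506 = 321187955/603 - 506 = 320882837/603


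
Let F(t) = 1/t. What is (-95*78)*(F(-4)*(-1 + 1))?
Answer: 0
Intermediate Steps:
(-95*78)*(F(-4)*(-1 + 1)) = (-95*78)*((-1 + 1)/(-4)) = -(-3705)*0/2 = -7410*0 = 0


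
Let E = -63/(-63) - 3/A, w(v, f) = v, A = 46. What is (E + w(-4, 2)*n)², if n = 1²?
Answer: 19881/2116 ≈ 9.3956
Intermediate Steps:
n = 1
E = 43/46 (E = -63/(-63) - 3/46 = -63*(-1/63) - 3*1/46 = 1 - 3/46 = 43/46 ≈ 0.93478)
(E + w(-4, 2)*n)² = (43/46 - 4*1)² = (43/46 - 4)² = (-141/46)² = 19881/2116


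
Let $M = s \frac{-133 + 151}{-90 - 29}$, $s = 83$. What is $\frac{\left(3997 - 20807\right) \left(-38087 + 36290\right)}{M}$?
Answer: $- \frac{599116805}{249} \approx -2.4061 \cdot 10^{6}$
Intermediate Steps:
$M = - \frac{1494}{119}$ ($M = 83 \frac{-133 + 151}{-90 - 29} = 83 \frac{18}{-119} = 83 \cdot 18 \left(- \frac{1}{119}\right) = 83 \left(- \frac{18}{119}\right) = - \frac{1494}{119} \approx -12.555$)
$\frac{\left(3997 - 20807\right) \left(-38087 + 36290\right)}{M} = \frac{\left(3997 - 20807\right) \left(-38087 + 36290\right)}{- \frac{1494}{119}} = \left(-16810\right) \left(-1797\right) \left(- \frac{119}{1494}\right) = 30207570 \left(- \frac{119}{1494}\right) = - \frac{599116805}{249}$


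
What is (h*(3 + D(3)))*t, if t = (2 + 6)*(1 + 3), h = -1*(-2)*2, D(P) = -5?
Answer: -256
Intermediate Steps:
h = 4 (h = 2*2 = 4)
t = 32 (t = 8*4 = 32)
(h*(3 + D(3)))*t = (4*(3 - 5))*32 = (4*(-2))*32 = -8*32 = -256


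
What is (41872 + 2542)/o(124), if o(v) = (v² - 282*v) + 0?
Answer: -22207/9796 ≈ -2.2669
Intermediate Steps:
o(v) = v² - 282*v
(41872 + 2542)/o(124) = (41872 + 2542)/((124*(-282 + 124))) = 44414/((124*(-158))) = 44414/(-19592) = 44414*(-1/19592) = -22207/9796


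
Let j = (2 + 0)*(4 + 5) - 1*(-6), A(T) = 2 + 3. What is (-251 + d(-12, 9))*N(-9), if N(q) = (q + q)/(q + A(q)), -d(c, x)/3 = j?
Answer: -2907/2 ≈ -1453.5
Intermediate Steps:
A(T) = 5
j = 24 (j = 2*9 + 6 = 18 + 6 = 24)
d(c, x) = -72 (d(c, x) = -3*24 = -72)
N(q) = 2*q/(5 + q) (N(q) = (q + q)/(q + 5) = (2*q)/(5 + q) = 2*q/(5 + q))
(-251 + d(-12, 9))*N(-9) = (-251 - 72)*(2*(-9)/(5 - 9)) = -646*(-9)/(-4) = -646*(-9)*(-1)/4 = -323*9/2 = -2907/2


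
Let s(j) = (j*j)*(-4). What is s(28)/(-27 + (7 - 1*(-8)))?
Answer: 784/3 ≈ 261.33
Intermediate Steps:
s(j) = -4*j² (s(j) = j²*(-4) = -4*j²)
s(28)/(-27 + (7 - 1*(-8))) = (-4*28²)/(-27 + (7 - 1*(-8))) = (-4*784)/(-27 + (7 + 8)) = -3136/(-27 + 15) = -3136/(-12) = -3136*(-1/12) = 784/3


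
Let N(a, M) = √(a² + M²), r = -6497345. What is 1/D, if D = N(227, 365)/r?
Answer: -6497345*√184754/184754 ≈ -15116.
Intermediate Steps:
N(a, M) = √(M² + a²)
D = -√184754/6497345 (D = √(365² + 227²)/(-6497345) = √(133225 + 51529)*(-1/6497345) = √184754*(-1/6497345) = -√184754/6497345 ≈ -6.6155e-5)
1/D = 1/(-√184754/6497345) = -6497345*√184754/184754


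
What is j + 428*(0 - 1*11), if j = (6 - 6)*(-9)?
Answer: -4708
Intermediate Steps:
j = 0 (j = 0*(-9) = 0)
j + 428*(0 - 1*11) = 0 + 428*(0 - 1*11) = 0 + 428*(0 - 11) = 0 + 428*(-11) = 0 - 4708 = -4708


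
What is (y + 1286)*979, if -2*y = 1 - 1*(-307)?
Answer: 1108228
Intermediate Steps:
y = -154 (y = -(1 - 1*(-307))/2 = -(1 + 307)/2 = -½*308 = -154)
(y + 1286)*979 = (-154 + 1286)*979 = 1132*979 = 1108228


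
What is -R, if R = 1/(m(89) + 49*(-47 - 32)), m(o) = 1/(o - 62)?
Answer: 27/104516 ≈ 0.00025833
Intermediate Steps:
m(o) = 1/(-62 + o)
R = -27/104516 (R = 1/(1/(-62 + 89) + 49*(-47 - 32)) = 1/(1/27 + 49*(-79)) = 1/(1/27 - 3871) = 1/(-104516/27) = -27/104516 ≈ -0.00025833)
-R = -1*(-27/104516) = 27/104516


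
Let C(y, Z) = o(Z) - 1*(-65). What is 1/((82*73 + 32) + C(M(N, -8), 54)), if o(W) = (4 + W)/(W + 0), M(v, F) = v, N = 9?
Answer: 27/164270 ≈ 0.00016436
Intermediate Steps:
o(W) = (4 + W)/W
C(y, Z) = 65 + (4 + Z)/Z (C(y, Z) = (4 + Z)/Z - 1*(-65) = (4 + Z)/Z + 65 = 65 + (4 + Z)/Z)
1/((82*73 + 32) + C(M(N, -8), 54)) = 1/((82*73 + 32) + (66 + 4/54)) = 1/((5986 + 32) + (66 + 4*(1/54))) = 1/(6018 + (66 + 2/27)) = 1/(6018 + 1784/27) = 1/(164270/27) = 27/164270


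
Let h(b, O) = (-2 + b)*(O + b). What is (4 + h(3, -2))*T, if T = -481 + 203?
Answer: -1390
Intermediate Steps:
T = -278
(4 + h(3, -2))*T = (4 + (3**2 - 2*(-2) - 2*3 - 2*3))*(-278) = (4 + (9 + 4 - 6 - 6))*(-278) = (4 + 1)*(-278) = 5*(-278) = -1390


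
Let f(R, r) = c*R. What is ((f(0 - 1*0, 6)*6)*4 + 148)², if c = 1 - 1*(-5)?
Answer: 21904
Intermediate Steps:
c = 6 (c = 1 + 5 = 6)
f(R, r) = 6*R
((f(0 - 1*0, 6)*6)*4 + 148)² = (((6*(0 - 1*0))*6)*4 + 148)² = (((6*(0 + 0))*6)*4 + 148)² = (((6*0)*6)*4 + 148)² = ((0*6)*4 + 148)² = (0*4 + 148)² = (0 + 148)² = 148² = 21904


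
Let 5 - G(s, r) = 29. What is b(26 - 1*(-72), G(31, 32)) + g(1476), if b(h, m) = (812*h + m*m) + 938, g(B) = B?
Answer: 82566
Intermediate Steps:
G(s, r) = -24 (G(s, r) = 5 - 1*29 = 5 - 29 = -24)
b(h, m) = 938 + m**2 + 812*h (b(h, m) = (812*h + m**2) + 938 = (m**2 + 812*h) + 938 = 938 + m**2 + 812*h)
b(26 - 1*(-72), G(31, 32)) + g(1476) = (938 + (-24)**2 + 812*(26 - 1*(-72))) + 1476 = (938 + 576 + 812*(26 + 72)) + 1476 = (938 + 576 + 812*98) + 1476 = (938 + 576 + 79576) + 1476 = 81090 + 1476 = 82566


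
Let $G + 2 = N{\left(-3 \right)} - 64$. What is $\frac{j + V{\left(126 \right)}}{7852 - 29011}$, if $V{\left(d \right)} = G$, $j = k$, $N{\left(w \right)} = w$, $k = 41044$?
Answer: $- \frac{40975}{21159} \approx -1.9365$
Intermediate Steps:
$j = 41044$
$G = -69$ ($G = -2 - 67 = -69$)
$V{\left(d \right)} = -69$
$\frac{j + V{\left(126 \right)}}{7852 - 29011} = \frac{41044 - 69}{7852 - 29011} = \frac{40975}{-21159} = 40975 \left(- \frac{1}{21159}\right) = - \frac{40975}{21159}$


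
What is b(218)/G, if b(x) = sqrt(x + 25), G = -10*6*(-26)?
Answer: 3*sqrt(3)/520 ≈ 0.0099926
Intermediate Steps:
G = 1560 (G = -60*(-26) = 1560)
b(x) = sqrt(25 + x)
b(218)/G = sqrt(25 + 218)/1560 = sqrt(243)*(1/1560) = (9*sqrt(3))*(1/1560) = 3*sqrt(3)/520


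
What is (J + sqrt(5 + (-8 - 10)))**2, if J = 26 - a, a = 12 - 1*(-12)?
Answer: (2 + I*sqrt(13))**2 ≈ -9.0 + 14.422*I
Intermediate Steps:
a = 24 (a = 12 + 12 = 24)
J = 2 (J = 26 - 1*24 = 26 - 24 = 2)
(J + sqrt(5 + (-8 - 10)))**2 = (2 + sqrt(5 + (-8 - 10)))**2 = (2 + sqrt(5 - 18))**2 = (2 + sqrt(-13))**2 = (2 + I*sqrt(13))**2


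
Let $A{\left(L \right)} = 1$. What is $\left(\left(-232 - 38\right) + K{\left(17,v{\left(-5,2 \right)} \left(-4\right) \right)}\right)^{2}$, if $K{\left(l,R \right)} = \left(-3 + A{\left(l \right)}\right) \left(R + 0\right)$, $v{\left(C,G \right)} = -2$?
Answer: $81796$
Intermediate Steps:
$K{\left(l,R \right)} = - 2 R$ ($K{\left(l,R \right)} = \left(-3 + 1\right) \left(R + 0\right) = - 2 R$)
$\left(\left(-232 - 38\right) + K{\left(17,v{\left(-5,2 \right)} \left(-4\right) \right)}\right)^{2} = \left(\left(-232 - 38\right) - 2 \left(\left(-2\right) \left(-4\right)\right)\right)^{2} = \left(-270 - 16\right)^{2} = \left(-286\right)^{2} = 81796$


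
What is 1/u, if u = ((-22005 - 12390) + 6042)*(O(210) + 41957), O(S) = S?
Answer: -1/1195560951 ≈ -8.3643e-10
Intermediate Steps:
u = -1195560951 (u = ((-22005 - 12390) + 6042)*(210 + 41957) = (-34395 + 6042)*42167 = -28353*42167 = -1195560951)
1/u = 1/(-1195560951) = -1/1195560951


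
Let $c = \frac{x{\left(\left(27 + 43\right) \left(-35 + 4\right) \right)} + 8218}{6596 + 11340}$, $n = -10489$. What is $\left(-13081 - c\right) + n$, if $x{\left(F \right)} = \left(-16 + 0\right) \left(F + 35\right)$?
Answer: $- \frac{211396949}{8968} \approx -23572.0$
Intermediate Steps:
$x{\left(F \right)} = -560 - 16 F$ ($x{\left(F \right)} = - 16 \left(35 + F\right) = -560 - 16 F$)
$c = \frac{21189}{8968}$ ($c = \frac{\left(-560 - 16 \left(27 + 43\right) \left(-35 + 4\right)\right) + 8218}{6596 + 11340} = \frac{\left(-560 - 16 \cdot 70 \left(-31\right)\right) + 8218}{17936} = \left(\left(-560 - -34720\right) + 8218\right) \frac{1}{17936} = \left(\left(-560 + 34720\right) + 8218\right) \frac{1}{17936} = \left(34160 + 8218\right) \frac{1}{17936} = 42378 \cdot \frac{1}{17936} = \frac{21189}{8968} \approx 2.3627$)
$\left(-13081 - c\right) + n = \left(-13081 - \frac{21189}{8968}\right) - 10489 = - \frac{117331597}{8968} - 10489 = - \frac{211396949}{8968}$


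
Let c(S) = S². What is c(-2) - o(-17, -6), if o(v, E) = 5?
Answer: -1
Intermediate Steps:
c(-2) - o(-17, -6) = (-2)² - 1*5 = 4 - 5 = -1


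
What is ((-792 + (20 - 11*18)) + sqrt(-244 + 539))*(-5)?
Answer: 4850 - 5*sqrt(295) ≈ 4764.1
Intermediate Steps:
((-792 + (20 - 11*18)) + sqrt(-244 + 539))*(-5) = ((-792 + (20 - 198)) + sqrt(295))*(-5) = ((-792 - 178) + sqrt(295))*(-5) = (-970 + sqrt(295))*(-5) = 4850 - 5*sqrt(295)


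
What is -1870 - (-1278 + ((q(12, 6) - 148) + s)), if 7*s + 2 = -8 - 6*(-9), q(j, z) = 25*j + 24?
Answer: -5420/7 ≈ -774.29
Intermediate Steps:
q(j, z) = 24 + 25*j
s = 44/7 (s = -2/7 + (-8 - 6*(-9))/7 = -2/7 + (-8 + 54)/7 = -2/7 + (1/7)*46 = -2/7 + 46/7 = 44/7 ≈ 6.2857)
-1870 - (-1278 + ((q(12, 6) - 148) + s)) = -1870 - (-1278 + (((24 + 25*12) - 148) + 44/7)) = -1870 - (-1278 + (((24 + 300) - 148) + 44/7)) = -1870 - (-1278 + ((324 - 148) + 44/7)) = -1870 - (-1278 + (176 + 44/7)) = -1870 - (-1278 + 1276/7) = -1870 - 1*(-7670/7) = -1870 + 7670/7 = -5420/7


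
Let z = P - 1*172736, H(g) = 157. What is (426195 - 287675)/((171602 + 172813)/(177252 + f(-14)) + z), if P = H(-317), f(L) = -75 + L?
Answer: -12270309380/15287134481 ≈ -0.80266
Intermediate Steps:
P = 157
z = -172579 (z = 157 - 1*172736 = 157 - 172736 = -172579)
(426195 - 287675)/((171602 + 172813)/(177252 + f(-14)) + z) = (426195 - 287675)/((171602 + 172813)/(177252 + (-75 - 14)) - 172579) = 138520/(344415/(177252 - 89) - 172579) = 138520/(344415/177163 - 172579) = 138520/(-30574268962/177163) = 138520*(-177163/30574268962) = -12270309380/15287134481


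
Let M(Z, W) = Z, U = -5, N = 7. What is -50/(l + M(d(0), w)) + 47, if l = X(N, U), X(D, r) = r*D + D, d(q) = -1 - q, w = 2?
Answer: 1413/29 ≈ 48.724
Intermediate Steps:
X(D, r) = D + D*r (X(D, r) = D*r + D = D + D*r)
l = -28 (l = 7*(1 - 5) = 7*(-4) = -28)
-50/(l + M(d(0), w)) + 47 = -50/(-28 + (-1 - 1*0)) + 47 = -50/(-28 + (-1 + 0)) + 47 = -50/(-28 - 1) + 47 = -50/(-29) + 47 = -1/29*(-50) + 47 = 50/29 + 47 = 1413/29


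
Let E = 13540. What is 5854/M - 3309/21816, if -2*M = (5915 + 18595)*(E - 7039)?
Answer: -9768701117/64373162040 ≈ -0.15175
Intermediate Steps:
M = -79669755 (M = -(5915 + 18595)*(13540 - 7039)/2 = -12255*6501 = -½*159339510 = -79669755)
5854/M - 3309/21816 = 5854/(-79669755) - 3309/21816 = 5854*(-1/79669755) - 3309*1/21816 = -5854/79669755 - 1103/7272 = -9768701117/64373162040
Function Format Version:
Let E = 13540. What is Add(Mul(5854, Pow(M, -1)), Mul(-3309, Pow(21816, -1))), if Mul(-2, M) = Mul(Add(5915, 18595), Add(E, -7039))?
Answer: Rational(-9768701117, 64373162040) ≈ -0.15175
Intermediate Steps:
M = -79669755 (M = Mul(Rational(-1, 2), Mul(Add(5915, 18595), Add(13540, -7039))) = Mul(Rational(-1, 2), Mul(24510, 6501)) = Mul(Rational(-1, 2), 159339510) = -79669755)
Add(Mul(5854, Pow(M, -1)), Mul(-3309, Pow(21816, -1))) = Add(Mul(5854, Pow(-79669755, -1)), Mul(-3309, Pow(21816, -1))) = Add(Mul(5854, Rational(-1, 79669755)), Mul(-3309, Rational(1, 21816))) = Add(Rational(-5854, 79669755), Rational(-1103, 7272)) = Rational(-9768701117, 64373162040)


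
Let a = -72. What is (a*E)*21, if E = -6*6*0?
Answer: 0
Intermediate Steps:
E = 0 (E = -36*0 = -1*0 = 0)
(a*E)*21 = -72*0*21 = 0*21 = 0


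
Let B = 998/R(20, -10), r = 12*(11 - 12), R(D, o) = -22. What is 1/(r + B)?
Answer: -11/631 ≈ -0.017433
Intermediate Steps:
r = -12 (r = 12*(-1) = -12)
B = -499/11 (B = 998/(-22) = 998*(-1/22) = -499/11 ≈ -45.364)
1/(r + B) = 1/(-12 - 499/11) = 1/(-631/11) = -11/631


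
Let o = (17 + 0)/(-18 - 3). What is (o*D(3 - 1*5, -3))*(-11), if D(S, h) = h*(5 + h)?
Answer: -374/7 ≈ -53.429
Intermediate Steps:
o = -17/21 (o = 17/(-21) = 17*(-1/21) = -17/21 ≈ -0.80952)
(o*D(3 - 1*5, -3))*(-11) = -(-17)*(5 - 3)/7*(-11) = -(-17)*2/7*(-11) = -17/21*(-6)*(-11) = (34/7)*(-11) = -374/7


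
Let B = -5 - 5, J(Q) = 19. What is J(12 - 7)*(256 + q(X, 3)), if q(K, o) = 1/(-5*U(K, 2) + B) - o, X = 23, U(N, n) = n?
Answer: 96121/20 ≈ 4806.0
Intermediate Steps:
B = -10
q(K, o) = -1/20 - o (q(K, o) = 1/(-5*2 - 10) - o = 1/(-10 - 10) - o = 1/(-20) - o = -1/20 - o)
J(12 - 7)*(256 + q(X, 3)) = 19*(256 + (-1/20 - 1*3)) = 19*(256 + (-1/20 - 3)) = 19*(256 - 61/20) = 19*(5059/20) = 96121/20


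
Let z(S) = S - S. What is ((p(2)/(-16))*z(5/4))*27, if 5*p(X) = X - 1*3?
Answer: 0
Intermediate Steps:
p(X) = -⅗ + X/5 (p(X) = (X - 1*3)/5 = (X - 3)/5 = (-3 + X)/5 = -⅗ + X/5)
z(S) = 0
((p(2)/(-16))*z(5/4))*27 = (((-⅗ + (⅕)*2)/(-16))*0)*27 = (((-⅗ + ⅖)*(-1/16))*0)*27 = (-⅕*(-1/16)*0)*27 = ((1/80)*0)*27 = 0*27 = 0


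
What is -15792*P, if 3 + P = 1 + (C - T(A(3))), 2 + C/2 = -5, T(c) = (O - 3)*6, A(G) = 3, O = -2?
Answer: -221088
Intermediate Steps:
T(c) = -30 (T(c) = (-2 - 3)*6 = -5*6 = -30)
C = -14 (C = -4 + 2*(-5) = -4 - 10 = -14)
P = 14 (P = -3 + (1 + (-14 - 1*(-30))) = -3 + (1 + (-14 + 30)) = -3 + (1 + 16) = -3 + 17 = 14)
-15792*P = -15792*14 = -1*221088 = -221088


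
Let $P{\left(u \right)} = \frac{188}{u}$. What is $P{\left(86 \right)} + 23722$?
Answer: $\frac{1020140}{43} \approx 23724.0$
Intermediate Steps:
$P{\left(86 \right)} + 23722 = \frac{188}{86} + 23722 = 188 \cdot \frac{1}{86} + 23722 = \frac{94}{43} + 23722 = \frac{1020140}{43}$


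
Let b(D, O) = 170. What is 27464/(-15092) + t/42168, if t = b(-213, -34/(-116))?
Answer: -20634577/11364276 ≈ -1.8157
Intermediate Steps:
t = 170
27464/(-15092) + t/42168 = 27464/(-15092) + 170/42168 = 27464*(-1/15092) + 170*(1/42168) = -6866/3773 + 85/21084 = -20634577/11364276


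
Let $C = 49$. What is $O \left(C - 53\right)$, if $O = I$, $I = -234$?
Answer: $936$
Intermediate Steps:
$O = -234$
$O \left(C - 53\right) = - 234 \left(49 - 53\right) = \left(-234\right) \left(-4\right) = 936$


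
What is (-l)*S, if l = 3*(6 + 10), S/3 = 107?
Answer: -15408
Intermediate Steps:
S = 321 (S = 3*107 = 321)
l = 48 (l = 3*16 = 48)
(-l)*S = -1*48*321 = -48*321 = -15408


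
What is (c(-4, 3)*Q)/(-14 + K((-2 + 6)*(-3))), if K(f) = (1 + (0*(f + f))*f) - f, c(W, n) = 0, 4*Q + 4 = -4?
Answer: 0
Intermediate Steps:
Q = -2 (Q = -1 + (¼)*(-4) = -1 - 1 = -2)
K(f) = 1 - f (K(f) = (1 + (0*(2*f))*f) - f = (1 + 0*f) - f = (1 + 0) - f = 1 - f)
(c(-4, 3)*Q)/(-14 + K((-2 + 6)*(-3))) = (0*(-2))/(-14 + (1 - (-2 + 6)*(-3))) = 0/(-14 + (1 - 4*(-3))) = 0/(-14 + (1 - 1*(-12))) = 0/(-14 + (1 + 12)) = 0/(-14 + 13) = 0/(-1) = 0*(-1) = 0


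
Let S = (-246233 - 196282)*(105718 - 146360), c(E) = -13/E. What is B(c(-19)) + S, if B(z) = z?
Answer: 341709197983/19 ≈ 1.7985e+10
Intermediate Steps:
S = 17984694630 (S = -442515*(-40642) = 17984694630)
B(c(-19)) + S = -13/(-19) + 17984694630 = -13*(-1/19) + 17984694630 = 13/19 + 17984694630 = 341709197983/19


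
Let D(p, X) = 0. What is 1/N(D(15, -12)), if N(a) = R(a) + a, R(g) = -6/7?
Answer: -7/6 ≈ -1.1667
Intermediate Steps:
R(g) = -6/7 (R(g) = -6*⅐ = -6/7)
N(a) = -6/7 + a
1/N(D(15, -12)) = 1/(-6/7 + 0) = 1/(-6/7) = -7/6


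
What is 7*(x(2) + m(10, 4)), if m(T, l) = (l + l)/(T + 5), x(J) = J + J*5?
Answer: 1316/15 ≈ 87.733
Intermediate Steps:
x(J) = 6*J (x(J) = J + 5*J = 6*J)
m(T, l) = 2*l/(5 + T) (m(T, l) = (2*l)/(5 + T) = 2*l/(5 + T))
7*(x(2) + m(10, 4)) = 7*(6*2 + 2*4/(5 + 10)) = 7*(12 + 2*4/15) = 7*(12 + 2*4*(1/15)) = 7*(12 + 8/15) = 7*(188/15) = 1316/15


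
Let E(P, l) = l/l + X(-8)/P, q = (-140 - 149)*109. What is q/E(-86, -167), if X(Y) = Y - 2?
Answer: -1354543/48 ≈ -28220.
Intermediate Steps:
X(Y) = -2 + Y
q = -31501 (q = -289*109 = -31501)
E(P, l) = 1 - 10/P (E(P, l) = l/l + (-2 - 8)/P = 1 - 10/P)
q/E(-86, -167) = -31501*(-86/(-10 - 86)) = -31501/((-1/86*(-96))) = -31501/48/43 = -31501*43/48 = -1354543/48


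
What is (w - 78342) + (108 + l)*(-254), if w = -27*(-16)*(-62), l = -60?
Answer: -117318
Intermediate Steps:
w = -26784 (w = 432*(-62) = -26784)
(w - 78342) + (108 + l)*(-254) = (-26784 - 78342) + (108 - 60)*(-254) = -105126 + 48*(-254) = -105126 - 12192 = -117318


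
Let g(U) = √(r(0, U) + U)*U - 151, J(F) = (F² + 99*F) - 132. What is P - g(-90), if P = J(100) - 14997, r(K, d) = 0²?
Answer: 4922 + 270*I*√10 ≈ 4922.0 + 853.82*I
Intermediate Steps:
r(K, d) = 0
J(F) = -132 + F² + 99*F
g(U) = -151 + U^(3/2) (g(U) = √(0 + U)*U - 151 = √U*U - 151 = U^(3/2) - 151 = -151 + U^(3/2))
P = 4771 (P = (-132 + 100² + 99*100) - 14997 = (-132 + 10000 + 9900) - 14997 = 19768 - 14997 = 4771)
P - g(-90) = 4771 - (-151 + (-90)^(3/2)) = 4771 - (-151 - 270*I*√10) = 4771 + (151 + 270*I*√10) = 4922 + 270*I*√10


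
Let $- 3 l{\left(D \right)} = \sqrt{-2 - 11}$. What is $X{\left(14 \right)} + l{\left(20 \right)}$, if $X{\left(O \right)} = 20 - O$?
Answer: $6 - \frac{i \sqrt{13}}{3} \approx 6.0 - 1.2019 i$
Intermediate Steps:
$l{\left(D \right)} = - \frac{i \sqrt{13}}{3}$ ($l{\left(D \right)} = - \frac{\sqrt{-2 - 11}}{3} = - \frac{\sqrt{-13}}{3} = - \frac{i \sqrt{13}}{3}$)
$X{\left(14 \right)} + l{\left(20 \right)} = \left(20 - 14\right) - \frac{i \sqrt{13}}{3} = 6 - \frac{i \sqrt{13}}{3}$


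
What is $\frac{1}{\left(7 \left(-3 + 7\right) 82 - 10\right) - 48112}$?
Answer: $- \frac{1}{45826} \approx -2.1822 \cdot 10^{-5}$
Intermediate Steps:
$\frac{1}{\left(7 \left(-3 + 7\right) 82 - 10\right) - 48112} = \frac{1}{\left(7 \cdot 4 \cdot 82 - 10\right) - 48112} = \frac{1}{\left(28 \cdot 82 - 10\right) - 48112} = \frac{1}{\left(2296 - 10\right) - 48112} = \frac{1}{2286 - 48112} = \frac{1}{-45826} = - \frac{1}{45826}$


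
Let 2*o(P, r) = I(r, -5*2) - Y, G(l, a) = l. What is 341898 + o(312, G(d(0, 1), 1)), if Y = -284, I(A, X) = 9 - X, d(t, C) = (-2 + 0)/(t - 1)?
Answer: 684099/2 ≈ 3.4205e+5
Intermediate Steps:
d(t, C) = -2/(-1 + t)
o(P, r) = 303/2 (o(P, r) = ((9 - (-5)*2) - 1*(-284))/2 = ((9 - 1*(-10)) + 284)/2 = ((9 + 10) + 284)/2 = (19 + 284)/2 = (½)*303 = 303/2)
341898 + o(312, G(d(0, 1), 1)) = 341898 + 303/2 = 684099/2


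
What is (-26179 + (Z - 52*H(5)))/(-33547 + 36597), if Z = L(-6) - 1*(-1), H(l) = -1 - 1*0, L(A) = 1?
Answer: -1045/122 ≈ -8.5656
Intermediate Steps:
H(l) = -1 (H(l) = -1 + 0 = -1)
Z = 2 (Z = 1 - 1*(-1) = 1 + 1 = 2)
(-26179 + (Z - 52*H(5)))/(-33547 + 36597) = (-26179 + (2 - 52*(-1)))/(-33547 + 36597) = (-26179 + (2 + 52))/3050 = (-26179 + 54)*(1/3050) = -26125*1/3050 = -1045/122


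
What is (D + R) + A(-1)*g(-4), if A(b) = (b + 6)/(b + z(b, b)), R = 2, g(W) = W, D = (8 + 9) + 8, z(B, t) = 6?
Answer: 23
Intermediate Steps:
D = 25 (D = 17 + 8 = 25)
A(b) = 1 (A(b) = (b + 6)/(b + 6) = (6 + b)/(6 + b) = 1)
(D + R) + A(-1)*g(-4) = (25 + 2) + 1*(-4) = 27 - 4 = 23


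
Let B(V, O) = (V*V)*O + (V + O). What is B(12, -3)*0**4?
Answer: 0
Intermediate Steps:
B(V, O) = O + V + O*V**2 (B(V, O) = V**2*O + (O + V) = O*V**2 + (O + V) = O + V + O*V**2)
B(12, -3)*0**4 = (-3 + 12 - 3*12**2)*0**4 = (-3 + 12 - 3*144)*0 = (-3 + 12 - 432)*0 = -423*0 = 0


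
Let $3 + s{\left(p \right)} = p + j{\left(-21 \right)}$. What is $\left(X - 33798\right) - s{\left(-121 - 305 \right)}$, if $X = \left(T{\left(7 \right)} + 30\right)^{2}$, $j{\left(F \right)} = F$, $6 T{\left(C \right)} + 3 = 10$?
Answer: $- \frac{1165559}{36} \approx -32377.0$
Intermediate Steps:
$T{\left(C \right)} = \frac{7}{6}$ ($T{\left(C \right)} = - \frac{1}{2} + \frac{1}{6} \cdot 10 = - \frac{1}{2} + \frac{5}{3} = \frac{7}{6}$)
$s{\left(p \right)} = -24 + p$ ($s{\left(p \right)} = -3 + \left(p - 21\right) = -3 + \left(-21 + p\right) = -24 + p$)
$X = \frac{34969}{36}$ ($X = \left(\frac{7}{6} + 30\right)^{2} = \left(\frac{187}{6}\right)^{2} = \frac{34969}{36} \approx 971.36$)
$\left(X - 33798\right) - s{\left(-121 - 305 \right)} = \left(\frac{34969}{36} - 33798\right) - \left(-24 - 426\right) = - \frac{1181759}{36} - \left(-24 - 426\right) = - \frac{1181759}{36} - -450 = - \frac{1181759}{36} + 450 = - \frac{1165559}{36}$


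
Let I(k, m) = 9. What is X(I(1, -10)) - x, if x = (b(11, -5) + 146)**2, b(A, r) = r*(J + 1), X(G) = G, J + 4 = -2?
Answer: -29232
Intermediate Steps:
J = -6 (J = -4 - 2 = -6)
b(A, r) = -5*r (b(A, r) = r*(-6 + 1) = r*(-5) = -5*r)
x = 29241 (x = (-5*(-5) + 146)**2 = (25 + 146)**2 = 171**2 = 29241)
X(I(1, -10)) - x = 9 - 1*29241 = 9 - 29241 = -29232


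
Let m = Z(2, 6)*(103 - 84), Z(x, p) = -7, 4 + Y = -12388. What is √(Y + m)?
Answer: 5*I*√501 ≈ 111.92*I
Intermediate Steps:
Y = -12392 (Y = -4 - 12388 = -12392)
m = -133 (m = -7*(103 - 84) = -7*19 = -133)
√(Y + m) = √(-12392 - 133) = √(-12525) = 5*I*√501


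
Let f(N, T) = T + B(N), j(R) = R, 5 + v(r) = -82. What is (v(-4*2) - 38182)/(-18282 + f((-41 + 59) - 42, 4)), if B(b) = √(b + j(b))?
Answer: 7137559/3409034 + 781*I*√3/1704517 ≈ 2.0937 + 0.00079362*I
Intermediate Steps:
v(r) = -87 (v(r) = -5 - 82 = -87)
B(b) = √2*√b (B(b) = √(b + b) = √(2*b) = √2*√b)
f(N, T) = T + √2*√N
(v(-4*2) - 38182)/(-18282 + f((-41 + 59) - 42, 4)) = (-87 - 38182)/(-18282 + (4 + √2*√((-41 + 59) - 42))) = -38269/(-18282 + (4 + √2*√(18 - 42))) = -38269/(-18282 + (4 + √2*√(-24))) = -38269/(-18282 + (4 + √2*(2*I*√6))) = -38269/(-18282 + (4 + 4*I*√3)) = -38269/(-18278 + 4*I*√3)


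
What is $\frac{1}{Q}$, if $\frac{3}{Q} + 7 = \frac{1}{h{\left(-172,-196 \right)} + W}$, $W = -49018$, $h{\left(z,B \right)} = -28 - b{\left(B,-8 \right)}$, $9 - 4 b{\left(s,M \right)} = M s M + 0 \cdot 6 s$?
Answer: $- \frac{1461163}{626211} \approx -2.3333$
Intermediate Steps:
$b{\left(s,M \right)} = \frac{9}{4} - \frac{s M^{2}}{4}$ ($b{\left(s,M \right)} = \frac{9}{4} - \frac{M s M + 0 \cdot 6 s}{4} = \frac{9}{4} - \frac{s M^{2} + 0 s}{4} = \frac{9}{4} - \frac{s M^{2} + 0}{4} = \frac{9}{4} - \frac{s M^{2}}{4}$)
$h{\left(z,B \right)} = - \frac{121}{4} + 16 B$ ($h{\left(z,B \right)} = -28 - \left(\frac{9}{4} - \frac{B \left(-8\right)^{2}}{4}\right) = -28 - \left(\frac{9}{4} - \frac{1}{4} B 64\right) = -28 - \left(\frac{9}{4} - 16 B\right) = -28 + \left(- \frac{9}{4} + 16 B\right) = - \frac{121}{4} + 16 B$)
$Q = - \frac{626211}{1461163}$ ($Q = \frac{3}{-7 + \frac{1}{\left(- \frac{121}{4} + 16 \left(-196\right)\right) - 49018}} = \frac{3}{-7 + \frac{1}{\left(- \frac{121}{4} - 3136\right) - 49018}} = \frac{3}{-7 + \frac{1}{- \frac{12665}{4} - 49018}} = \frac{3}{-7 + \frac{1}{- \frac{208737}{4}}} = \frac{3}{-7 - \frac{4}{208737}} = \frac{3}{- \frac{1461163}{208737}} = 3 \left(- \frac{208737}{1461163}\right) = - \frac{626211}{1461163} \approx -0.42857$)
$\frac{1}{Q} = \frac{1}{- \frac{626211}{1461163}} = - \frac{1461163}{626211}$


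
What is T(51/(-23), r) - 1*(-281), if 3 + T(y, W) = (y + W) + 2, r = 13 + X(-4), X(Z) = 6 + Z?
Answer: 6734/23 ≈ 292.78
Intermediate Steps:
r = 15 (r = 13 + (6 - 4) = 13 + 2 = 15)
T(y, W) = -1 + W + y (T(y, W) = -3 + ((y + W) + 2) = -3 + ((W + y) + 2) = -3 + (2 + W + y) = -1 + W + y)
T(51/(-23), r) - 1*(-281) = (-1 + 15 + 51/(-23)) - 1*(-281) = (-1 + 15 + 51*(-1/23)) + 281 = (-1 + 15 - 51/23) + 281 = 271/23 + 281 = 6734/23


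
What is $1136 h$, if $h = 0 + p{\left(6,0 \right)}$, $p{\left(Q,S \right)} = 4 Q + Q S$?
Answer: $27264$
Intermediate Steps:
$h = 24$ ($h = 0 + 6 \left(4 + 0\right) = 0 + 6 \cdot 4 = 0 + 24 = 24$)
$1136 h = 1136 \cdot 24 = 27264$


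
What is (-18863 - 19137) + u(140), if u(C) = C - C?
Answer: -38000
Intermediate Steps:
u(C) = 0
(-18863 - 19137) + u(140) = (-18863 - 19137) + 0 = -38000 + 0 = -38000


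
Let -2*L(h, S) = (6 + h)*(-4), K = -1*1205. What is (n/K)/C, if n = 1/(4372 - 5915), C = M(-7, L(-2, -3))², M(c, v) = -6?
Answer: 1/66935340 ≈ 1.4940e-8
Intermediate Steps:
K = -1205
L(h, S) = 12 + 2*h (L(h, S) = -(6 + h)*(-4)/2 = -(-24 - 4*h)/2 = 12 + 2*h)
C = 36 (C = (-6)² = 36)
n = -1/1543 (n = 1/(-1543) = -1/1543 ≈ -0.00064809)
(n/K)/C = -1/1543/(-1205)/36 = -1/1543*(-1/1205)*(1/36) = (1/1859315)*(1/36) = 1/66935340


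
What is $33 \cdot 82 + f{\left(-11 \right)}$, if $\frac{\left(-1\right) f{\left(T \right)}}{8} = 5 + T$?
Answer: $2754$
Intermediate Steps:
$f{\left(T \right)} = -40 - 8 T$ ($f{\left(T \right)} = - 8 \left(5 + T\right) = -40 - 8 T$)
$33 \cdot 82 + f{\left(-11 \right)} = 33 \cdot 82 - -48 = 2706 + \left(-40 + 88\right) = 2706 + 48 = 2754$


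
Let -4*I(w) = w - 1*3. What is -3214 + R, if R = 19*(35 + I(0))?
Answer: -10139/4 ≈ -2534.8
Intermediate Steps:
I(w) = ¾ - w/4 (I(w) = -(w - 1*3)/4 = -(w - 3)/4 = -(-3 + w)/4 = ¾ - w/4)
R = 2717/4 (R = 19*(35 + (¾ - ¼*0)) = 19*(35 + (¾ + 0)) = 19*(35 + ¾) = 19*(143/4) = 2717/4 ≈ 679.25)
-3214 + R = -3214 + 2717/4 = -10139/4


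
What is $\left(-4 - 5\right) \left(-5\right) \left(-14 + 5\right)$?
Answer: $-405$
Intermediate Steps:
$\left(-4 - 5\right) \left(-5\right) \left(-14 + 5\right) = \left(-9\right) \left(-5\right) \left(-9\right) = 45 \left(-9\right) = -405$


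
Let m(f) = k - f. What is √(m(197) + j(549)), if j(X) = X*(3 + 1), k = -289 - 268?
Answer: √1442 ≈ 37.974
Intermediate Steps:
k = -557
j(X) = 4*X (j(X) = X*4 = 4*X)
m(f) = -557 - f
√(m(197) + j(549)) = √((-557 - 1*197) + 4*549) = √((-557 - 197) + 2196) = √(-754 + 2196) = √1442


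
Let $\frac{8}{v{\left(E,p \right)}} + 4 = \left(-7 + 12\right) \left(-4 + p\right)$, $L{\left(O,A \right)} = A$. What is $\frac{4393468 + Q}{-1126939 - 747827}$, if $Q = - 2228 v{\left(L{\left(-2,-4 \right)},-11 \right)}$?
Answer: $- \frac{173550898}{74053257} \approx -2.3436$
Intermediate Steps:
$v{\left(E,p \right)} = \frac{8}{-24 + 5 p}$ ($v{\left(E,p \right)} = \frac{8}{-4 + \left(-7 + 12\right) \left(-4 + p\right)} = \frac{8}{-4 + 5 \left(-4 + p\right)} = \frac{8}{-4 + \left(-20 + 5 p\right)} = \frac{8}{-24 + 5 p}$)
$Q = \frac{17824}{79}$ ($Q = - 2228 \frac{8}{-24 + 5 \left(-11\right)} = - 2228 \frac{8}{-24 - 55} = - 2228 \frac{8}{-79} = - 2228 \cdot 8 \left(- \frac{1}{79}\right) = \left(-2228\right) \left(- \frac{8}{79}\right) = \frac{17824}{79} \approx 225.62$)
$\frac{4393468 + Q}{-1126939 - 747827} = \frac{4393468 + \frac{17824}{79}}{-1126939 - 747827} = \frac{347101796}{79 \left(-1874766\right)} = \frac{347101796}{79} \left(- \frac{1}{1874766}\right) = - \frac{173550898}{74053257}$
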